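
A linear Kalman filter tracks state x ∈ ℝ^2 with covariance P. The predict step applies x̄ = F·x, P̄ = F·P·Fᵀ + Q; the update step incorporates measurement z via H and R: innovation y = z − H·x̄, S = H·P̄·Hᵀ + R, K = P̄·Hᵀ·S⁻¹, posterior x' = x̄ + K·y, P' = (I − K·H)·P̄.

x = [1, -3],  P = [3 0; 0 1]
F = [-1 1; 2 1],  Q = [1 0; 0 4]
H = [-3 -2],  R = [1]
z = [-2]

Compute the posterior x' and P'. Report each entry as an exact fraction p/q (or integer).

x̄ = F·x = [-4, -1]
P̄ = F·P·Fᵀ + Q = [5 -5; -5 17]
y = z − H·x̄ = [-16]
S = H·P̄·Hᵀ + R = [54]
K = P̄·Hᵀ·S⁻¹ = [-5/54; -19/54]
x' = x̄ + K·y = [-68/27, 125/27]
P' = (I − K·H)·P̄ = [245/54 -365/54; -365/54 557/54]

x' = [-68/27, 125/27]
P' = [245/54 -365/54; -365/54 557/54]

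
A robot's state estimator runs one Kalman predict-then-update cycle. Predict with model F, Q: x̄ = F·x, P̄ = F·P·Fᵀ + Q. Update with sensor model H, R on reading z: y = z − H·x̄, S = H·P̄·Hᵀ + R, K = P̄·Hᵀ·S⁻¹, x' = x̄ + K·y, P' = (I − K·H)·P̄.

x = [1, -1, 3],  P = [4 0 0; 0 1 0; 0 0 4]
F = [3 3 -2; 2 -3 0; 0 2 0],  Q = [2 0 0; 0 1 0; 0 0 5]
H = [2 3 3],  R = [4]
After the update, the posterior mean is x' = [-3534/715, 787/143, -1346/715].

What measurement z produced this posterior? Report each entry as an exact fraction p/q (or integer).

x̄ = F·x = [-6, 5, -2]
P̄ = F·P·Fᵀ + Q = [63 15 6; 15 26 -6; 6 -6 9]
S = H·P̄·Hᵀ + R = [715]
K = P̄·Hᵀ·S⁻¹ = [189/715; 18/143; 21/715]
x' − x̄ = [756/715, 72/143, 84/715] = K·y
y = (KᵀK)⁻¹·Kᵀ·(x' − x̄) = [4]
z = y + H·x̄ = [4] + [-3] = [1]

z = [1]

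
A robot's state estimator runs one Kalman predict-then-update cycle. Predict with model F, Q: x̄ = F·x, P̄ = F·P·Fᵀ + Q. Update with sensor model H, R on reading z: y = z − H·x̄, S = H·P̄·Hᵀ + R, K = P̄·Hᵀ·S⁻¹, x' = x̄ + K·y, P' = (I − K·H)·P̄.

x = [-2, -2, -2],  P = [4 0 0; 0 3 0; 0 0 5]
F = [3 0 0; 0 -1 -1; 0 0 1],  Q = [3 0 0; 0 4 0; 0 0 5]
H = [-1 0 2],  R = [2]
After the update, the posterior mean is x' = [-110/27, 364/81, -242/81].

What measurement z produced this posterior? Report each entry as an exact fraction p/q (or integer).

z = [-2]

x̄ = F·x = [-6, 4, -2]
P̄ = F·P·Fᵀ + Q = [39 0 0; 0 12 -5; 0 -5 10]
S = H·P̄·Hᵀ + R = [81]
K = P̄·Hᵀ·S⁻¹ = [-13/27; -10/81; 20/81]
x' − x̄ = [52/27, 40/81, -80/81] = K·y
y = (KᵀK)⁻¹·Kᵀ·(x' − x̄) = [-4]
z = y + H·x̄ = [-4] + [2] = [-2]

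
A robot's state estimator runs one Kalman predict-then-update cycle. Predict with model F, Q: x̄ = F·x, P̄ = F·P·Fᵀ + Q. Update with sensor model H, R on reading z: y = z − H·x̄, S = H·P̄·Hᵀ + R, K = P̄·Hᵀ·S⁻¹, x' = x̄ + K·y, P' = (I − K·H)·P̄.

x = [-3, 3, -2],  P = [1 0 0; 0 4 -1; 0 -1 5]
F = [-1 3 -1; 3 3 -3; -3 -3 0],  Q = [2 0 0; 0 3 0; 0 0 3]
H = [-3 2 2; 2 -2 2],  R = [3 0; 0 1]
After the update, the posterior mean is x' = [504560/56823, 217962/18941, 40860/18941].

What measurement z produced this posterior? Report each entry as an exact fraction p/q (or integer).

x̄ = F·x = [14, 6, 0]
P̄ = F·P·Fᵀ + Q = [50 60 -36; 60 111 -54; -36 -54 48]
S = H·P̄·Hᵀ + R = [369 120; 120 501]
K = P̄·Hᵀ·S⁻¹ = [-13354/56823 -2412/18941; -874/18941 -7730/18941; 3584/18941 4132/18941]
x' − x̄ = [-290962/56823, 104316/18941, 40860/18941] = K·y
y = (KᵀK)⁻¹·Kᵀ·(x' − x̄) = [31, -17]
z = y + H·x̄ = [31, -17] + [-30, 16] = [1, -1]

z = [1, -1]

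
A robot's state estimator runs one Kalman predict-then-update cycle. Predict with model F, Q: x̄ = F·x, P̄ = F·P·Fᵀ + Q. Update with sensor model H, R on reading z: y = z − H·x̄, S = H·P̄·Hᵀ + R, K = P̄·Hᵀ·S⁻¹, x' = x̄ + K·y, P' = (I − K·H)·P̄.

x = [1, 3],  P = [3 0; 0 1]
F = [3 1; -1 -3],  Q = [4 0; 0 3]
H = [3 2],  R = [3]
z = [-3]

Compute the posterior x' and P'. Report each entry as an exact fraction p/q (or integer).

x' = [130/23, -688/69]
P' = [160/23 -228/23; -228/23 341/23]

x̄ = F·x = [6, -10]
P̄ = F·P·Fᵀ + Q = [32 -12; -12 15]
y = z − H·x̄ = [-1]
S = H·P̄·Hᵀ + R = [207]
K = P̄·Hᵀ·S⁻¹ = [8/23; -2/69]
x' = x̄ + K·y = [130/23, -688/69]
P' = (I − K·H)·P̄ = [160/23 -228/23; -228/23 341/23]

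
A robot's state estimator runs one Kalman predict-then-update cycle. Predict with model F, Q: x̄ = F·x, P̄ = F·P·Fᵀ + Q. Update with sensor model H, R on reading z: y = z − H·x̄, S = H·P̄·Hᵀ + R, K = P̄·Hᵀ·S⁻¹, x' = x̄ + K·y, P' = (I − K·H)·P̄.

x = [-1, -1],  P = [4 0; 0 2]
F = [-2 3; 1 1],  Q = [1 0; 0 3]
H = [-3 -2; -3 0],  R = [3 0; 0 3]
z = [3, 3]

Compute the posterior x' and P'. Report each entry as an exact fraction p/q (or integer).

x̄ = F·x = [-1, -2]
P̄ = F·P·Fᵀ + Q = [35 -2; -2 9]
y = z − H·x̄ = [-4, 0]
S = H·P̄·Hᵀ + R = [330 303; 303 318]
K = P̄·Hᵀ·S⁻¹ = [-101/4377 -1349/4377; -626/1459 624/1459]
x' = x̄ + K·y = [-3973/4377, -414/1459]
P' = (I − K·H)·P̄ = [1349/4377 -624/1459; -624/1459 1875/1459]

x' = [-3973/4377, -414/1459]
P' = [1349/4377 -624/1459; -624/1459 1875/1459]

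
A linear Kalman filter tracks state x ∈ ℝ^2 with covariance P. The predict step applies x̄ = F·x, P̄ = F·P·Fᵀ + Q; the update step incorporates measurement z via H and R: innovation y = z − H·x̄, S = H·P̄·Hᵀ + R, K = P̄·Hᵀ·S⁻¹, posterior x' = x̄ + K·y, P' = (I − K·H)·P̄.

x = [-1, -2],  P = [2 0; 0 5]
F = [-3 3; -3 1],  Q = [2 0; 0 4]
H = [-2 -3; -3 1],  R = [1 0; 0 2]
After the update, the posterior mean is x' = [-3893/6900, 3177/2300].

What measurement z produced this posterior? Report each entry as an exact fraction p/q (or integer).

x̄ = F·x = [-3, 1]
P̄ = F·P·Fᵀ + Q = [65 33; 33 27]
S = H·P̄·Hᵀ + R = [900 540; 540 416]
K = P̄·Hᵀ·S⁻¹ = [-973/10350 -123/460; -464/1725 81/460]
x' − x̄ = [16807/6900, 877/2300] = K·y
y = (KᵀK)⁻¹·Kᵀ·(x' − x̄) = [-6, -7]
z = y + H·x̄ = [-6, -7] + [3, 10] = [-3, 3]

z = [-3, 3]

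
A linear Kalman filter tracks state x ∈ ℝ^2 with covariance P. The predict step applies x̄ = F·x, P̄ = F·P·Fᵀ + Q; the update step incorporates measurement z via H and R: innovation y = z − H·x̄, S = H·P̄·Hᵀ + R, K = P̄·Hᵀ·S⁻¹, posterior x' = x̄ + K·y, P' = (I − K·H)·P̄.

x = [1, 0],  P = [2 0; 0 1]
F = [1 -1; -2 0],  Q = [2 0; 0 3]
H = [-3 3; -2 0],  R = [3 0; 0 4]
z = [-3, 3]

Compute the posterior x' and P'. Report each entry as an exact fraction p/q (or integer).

x' = [-164/195, -697/390]
P' = [122/195 113/195; 113/195 167/195]

x̄ = F·x = [1, -2]
P̄ = F·P·Fᵀ + Q = [5 -4; -4 11]
y = z − H·x̄ = [6, 5]
S = H·P̄·Hᵀ + R = [219 54; 54 24]
K = P̄·Hᵀ·S⁻¹ = [-3/65 -61/195; 18/65 -113/390]
x' = x̄ + K·y = [-164/195, -697/390]
P' = (I − K·H)·P̄ = [122/195 113/195; 113/195 167/195]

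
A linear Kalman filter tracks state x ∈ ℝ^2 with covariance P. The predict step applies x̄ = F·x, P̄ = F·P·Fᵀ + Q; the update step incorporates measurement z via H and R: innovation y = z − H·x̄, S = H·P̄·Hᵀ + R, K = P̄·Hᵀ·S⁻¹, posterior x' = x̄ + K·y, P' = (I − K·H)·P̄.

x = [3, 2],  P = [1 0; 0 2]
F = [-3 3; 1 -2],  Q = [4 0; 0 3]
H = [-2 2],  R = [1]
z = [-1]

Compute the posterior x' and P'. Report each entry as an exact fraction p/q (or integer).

x̄ = F·x = [-3, -1]
P̄ = F·P·Fᵀ + Q = [31 -15; -15 12]
y = z − H·x̄ = [-5]
S = H·P̄·Hᵀ + R = [293]
K = P̄·Hᵀ·S⁻¹ = [-92/293; 54/293]
x' = x̄ + K·y = [-419/293, -563/293]
P' = (I − K·H)·P̄ = [619/293 573/293; 573/293 600/293]

x' = [-419/293, -563/293]
P' = [619/293 573/293; 573/293 600/293]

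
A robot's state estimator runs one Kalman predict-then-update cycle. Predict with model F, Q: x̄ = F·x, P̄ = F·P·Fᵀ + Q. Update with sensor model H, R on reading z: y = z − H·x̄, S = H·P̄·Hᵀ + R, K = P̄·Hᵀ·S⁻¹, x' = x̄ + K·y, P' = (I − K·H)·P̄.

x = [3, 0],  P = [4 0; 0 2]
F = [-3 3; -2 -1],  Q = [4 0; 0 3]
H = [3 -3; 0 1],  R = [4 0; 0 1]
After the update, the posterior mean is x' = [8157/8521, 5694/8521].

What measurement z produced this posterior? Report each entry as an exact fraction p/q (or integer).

z = [1, 1]

x̄ = F·x = [-9, -6]
P̄ = F·P·Fᵀ + Q = [58 18; 18 21]
S = H·P̄·Hᵀ + R = [391 -9; -9 22]
K = P̄·Hᵀ·S⁻¹ = [2802/8521 8118/8521; -9/8521 8130/8521]
x' − x̄ = [84846/8521, 56820/8521] = K·y
y = (KᵀK)⁻¹·Kᵀ·(x' − x̄) = [10, 7]
z = y + H·x̄ = [10, 7] + [-9, -6] = [1, 1]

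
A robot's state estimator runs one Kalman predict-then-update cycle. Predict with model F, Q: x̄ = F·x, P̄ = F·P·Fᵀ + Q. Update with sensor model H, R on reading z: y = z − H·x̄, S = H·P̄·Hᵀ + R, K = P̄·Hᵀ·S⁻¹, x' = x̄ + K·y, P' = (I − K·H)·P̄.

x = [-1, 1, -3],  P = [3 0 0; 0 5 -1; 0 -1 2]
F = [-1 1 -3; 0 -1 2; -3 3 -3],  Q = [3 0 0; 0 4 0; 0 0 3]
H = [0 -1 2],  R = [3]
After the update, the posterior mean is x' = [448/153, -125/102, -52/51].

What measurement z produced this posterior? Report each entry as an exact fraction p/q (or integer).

z = [-1]

x̄ = F·x = [11, -7, 15]
P̄ = F·P·Fᵀ + Q = [35 -22 54; -22 21 -36; 54 -36 111]
S = H·P̄·Hᵀ + R = [612]
K = P̄·Hᵀ·S⁻¹ = [65/306; -31/204; 43/102]
x' − x̄ = [-1235/153, 589/102, -817/51] = K·y
y = (KᵀK)⁻¹·Kᵀ·(x' − x̄) = [-38]
z = y + H·x̄ = [-38] + [37] = [-1]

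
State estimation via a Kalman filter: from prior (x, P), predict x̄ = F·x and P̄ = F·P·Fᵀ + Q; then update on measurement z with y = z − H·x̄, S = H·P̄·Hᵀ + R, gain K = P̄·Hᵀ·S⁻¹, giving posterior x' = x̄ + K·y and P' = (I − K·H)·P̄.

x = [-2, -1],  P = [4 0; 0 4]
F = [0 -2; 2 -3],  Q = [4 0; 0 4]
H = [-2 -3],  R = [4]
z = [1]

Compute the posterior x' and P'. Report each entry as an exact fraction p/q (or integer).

x̄ = F·x = [2, -1]
P̄ = F·P·Fᵀ + Q = [20 24; 24 56]
y = z − H·x̄ = [2]
S = H·P̄·Hᵀ + R = [876]
K = P̄·Hᵀ·S⁻¹ = [-28/219; -18/73]
x' = x̄ + K·y = [382/219, -109/73]
P' = (I − K·H)·P̄ = [1244/219 -264/73; -264/73 200/73]

x' = [382/219, -109/73]
P' = [1244/219 -264/73; -264/73 200/73]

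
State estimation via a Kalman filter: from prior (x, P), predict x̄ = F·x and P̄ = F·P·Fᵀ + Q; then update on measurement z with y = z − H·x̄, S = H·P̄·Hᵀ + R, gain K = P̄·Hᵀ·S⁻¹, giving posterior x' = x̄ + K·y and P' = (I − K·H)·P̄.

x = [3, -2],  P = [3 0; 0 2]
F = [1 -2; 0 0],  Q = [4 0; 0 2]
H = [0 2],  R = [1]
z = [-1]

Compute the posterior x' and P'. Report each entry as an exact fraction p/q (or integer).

x̄ = F·x = [7, 0]
P̄ = F·P·Fᵀ + Q = [15 0; 0 2]
y = z − H·x̄ = [-1]
S = H·P̄·Hᵀ + R = [9]
K = P̄·Hᵀ·S⁻¹ = [0; 4/9]
x' = x̄ + K·y = [7, -4/9]
P' = (I − K·H)·P̄ = [15 0; 0 2/9]

x' = [7, -4/9]
P' = [15 0; 0 2/9]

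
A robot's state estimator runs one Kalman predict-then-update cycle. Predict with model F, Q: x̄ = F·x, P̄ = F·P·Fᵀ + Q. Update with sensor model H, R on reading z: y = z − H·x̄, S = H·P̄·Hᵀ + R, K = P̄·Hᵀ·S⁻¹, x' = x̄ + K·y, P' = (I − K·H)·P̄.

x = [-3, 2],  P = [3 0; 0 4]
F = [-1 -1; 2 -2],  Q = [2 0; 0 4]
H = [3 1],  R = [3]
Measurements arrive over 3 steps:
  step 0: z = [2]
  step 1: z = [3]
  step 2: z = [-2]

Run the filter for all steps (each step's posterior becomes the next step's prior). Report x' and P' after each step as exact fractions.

step 0: x̄ = F·x = [1, -10]
step 0: P̄ = F·P·Fᵀ + Q = [9 2; 2 32]
step 0: y = z − H·x̄ = [9]
step 0: S = H·P̄·Hᵀ + R = [128]
step 0: K = P̄·Hᵀ·S⁻¹ = [29/128; 19/64]
step 0: x' = x̄ + K·y = [389/128, -469/64]
step 0: P' = (I − K·H)·P̄ = [311/128 -423/64; -423/64 663/32]
step 1: x̄ = F·x = [549/128, 1327/64]
step 1: P̄ = F·P·Fᵀ + Q = [1527/128 2341/64; 2341/64 4783/32]
step 1: y = z − H·x̄ = [-3917/128]
step 1: S = H·P̄·Hᵀ + R = [61351/128]
step 1: K = P̄·Hᵀ·S⁻¹ = [9263/61351; 33178/61351]
step 1: x' = x̄ + K·y = [-20324/61351, 256776/61351]
step 1: P' = (I − K·H)·P̄ = [61561/61351 -156894/61351; -156894/61351 570216/61351]
step 2: x̄ = F·x = [-236452/61351, -554200/61351]
step 2: P̄ = F·P·Fᵀ + Q = [440691/61351 1017310/61351; 1017310/61351 4027664/61351]
step 2: y = z − H·x̄ = [1140854/61351]
step 2: S = H·P̄·Hᵀ + R = [14281796/61351]
step 2: K = P̄·Hᵀ·S⁻¹ = [2339383/14281796; 3539797/7140898]
step 2: x' = x̄ + K·y = [-5770605/7140898, 659369/3570449]
step 2: P' = (I − K·H)·P̄ = [13384397/14281796 -16567521/7140898; -16567521/7140898 30160977/3570449]

step 0: x' = [389/128, -469/64], P' = [311/128 -423/64; -423/64 663/32]
step 1: x' = [-20324/61351, 256776/61351], P' = [61561/61351 -156894/61351; -156894/61351 570216/61351]
step 2: x' = [-5770605/7140898, 659369/3570449], P' = [13384397/14281796 -16567521/7140898; -16567521/7140898 30160977/3570449]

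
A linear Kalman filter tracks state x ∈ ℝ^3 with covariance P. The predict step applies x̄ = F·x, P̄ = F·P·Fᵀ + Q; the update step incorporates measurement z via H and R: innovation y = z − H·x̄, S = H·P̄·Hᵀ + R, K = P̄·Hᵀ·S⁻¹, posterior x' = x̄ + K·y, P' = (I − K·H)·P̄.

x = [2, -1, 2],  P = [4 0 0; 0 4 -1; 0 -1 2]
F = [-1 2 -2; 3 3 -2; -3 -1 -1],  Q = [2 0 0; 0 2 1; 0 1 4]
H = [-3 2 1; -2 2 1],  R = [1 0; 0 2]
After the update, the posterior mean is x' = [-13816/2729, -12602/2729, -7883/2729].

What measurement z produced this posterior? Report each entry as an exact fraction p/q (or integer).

z = [3, -2]

x̄ = F·x = [-8, -1, -7]
P̄ = F·P·Fᵀ + Q = [38 30 8; 30 94 -42; 8 -42 44]
S = H·P̄·Hᵀ + R = [187 140; 140 134]
K = P̄·Hᵀ·S⁻¹ = [-2522/2729 2472/2729; -2268/2729 4121/2729; -368/2729 -756/2729]
x' − x̄ = [8016/2729, -9873/2729, 11220/2729] = K·y
y = (KᵀK)⁻¹·Kᵀ·(x' − x̄) = [-12, -9]
z = y + H·x̄ = [-12, -9] + [15, 7] = [3, -2]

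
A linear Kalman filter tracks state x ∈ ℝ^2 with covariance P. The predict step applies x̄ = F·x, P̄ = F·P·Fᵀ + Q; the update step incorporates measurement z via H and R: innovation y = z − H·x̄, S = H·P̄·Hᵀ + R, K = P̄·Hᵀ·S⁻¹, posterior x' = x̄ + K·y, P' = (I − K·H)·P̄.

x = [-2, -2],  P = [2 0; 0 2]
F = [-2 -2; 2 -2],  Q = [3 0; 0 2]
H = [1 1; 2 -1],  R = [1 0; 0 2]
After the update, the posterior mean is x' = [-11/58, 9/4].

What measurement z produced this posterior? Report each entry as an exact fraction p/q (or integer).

z = [2, -3]

x̄ = F·x = [8, 0]
P̄ = F·P·Fᵀ + Q = [19 0; 0 18]
S = H·P̄·Hᵀ + R = [38 20; 20 96]
K = P̄·Hᵀ·S⁻¹ = [19/58 19/58; 9/14 -9/28]
x' − x̄ = [-475/58, 9/4] = K·y
y = (KᵀK)⁻¹·Kᵀ·(x' − x̄) = [-6, -19]
z = y + H·x̄ = [-6, -19] + [8, 16] = [2, -3]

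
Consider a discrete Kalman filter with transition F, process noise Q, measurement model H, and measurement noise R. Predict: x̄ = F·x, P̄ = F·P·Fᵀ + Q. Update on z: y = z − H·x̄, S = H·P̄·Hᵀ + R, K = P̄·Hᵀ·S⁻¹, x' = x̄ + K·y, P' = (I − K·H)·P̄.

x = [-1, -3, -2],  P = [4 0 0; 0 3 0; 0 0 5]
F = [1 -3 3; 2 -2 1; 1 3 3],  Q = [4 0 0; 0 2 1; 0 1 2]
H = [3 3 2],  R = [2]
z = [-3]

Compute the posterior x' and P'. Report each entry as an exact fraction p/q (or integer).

x' = [11765/2423, 8926/2423, -34688/2423]
P' = [28191/2423 1663/2423 -44374/2423; 1663/2423 27205/2423 -43062/2423; -44374/2423 -43062/2423 131394/2423]

x̄ = F·x = [2, 2, -16]
P̄ = F·P·Fᵀ + Q = [80 41 22; 41 35 6; 22 6 78]
y = z − H·x̄ = [17]
S = H·P̄·Hᵀ + R = [2423]
K = P̄·Hᵀ·S⁻¹ = [407/2423; 240/2423; 240/2423]
x' = x̄ + K·y = [11765/2423, 8926/2423, -34688/2423]
P' = (I − K·H)·P̄ = [28191/2423 1663/2423 -44374/2423; 1663/2423 27205/2423 -43062/2423; -44374/2423 -43062/2423 131394/2423]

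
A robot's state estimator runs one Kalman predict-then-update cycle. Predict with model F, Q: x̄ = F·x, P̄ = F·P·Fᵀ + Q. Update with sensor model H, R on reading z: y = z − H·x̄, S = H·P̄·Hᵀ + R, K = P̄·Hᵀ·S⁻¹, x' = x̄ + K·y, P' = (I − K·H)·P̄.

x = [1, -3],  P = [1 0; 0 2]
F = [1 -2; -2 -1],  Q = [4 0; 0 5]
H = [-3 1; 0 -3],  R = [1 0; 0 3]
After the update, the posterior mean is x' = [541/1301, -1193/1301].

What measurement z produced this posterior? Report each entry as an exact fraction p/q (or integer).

x̄ = F·x = [7, 1]
P̄ = F·P·Fᵀ + Q = [13 2; 2 11]
S = H·P̄·Hᵀ + R = [117 -15; -15 102]
K = P̄·Hᵀ·S⁻¹ = [-1288/3903 -419/3903; 5/3903 -1262/3903]
x' − x̄ = [-8566/1301, -2494/1301] = K·y
y = (KᵀK)⁻¹·Kᵀ·(x' − x̄) = [18, 6]
z = y + H·x̄ = [18, 6] + [-20, -3] = [-2, 3]

z = [-2, 3]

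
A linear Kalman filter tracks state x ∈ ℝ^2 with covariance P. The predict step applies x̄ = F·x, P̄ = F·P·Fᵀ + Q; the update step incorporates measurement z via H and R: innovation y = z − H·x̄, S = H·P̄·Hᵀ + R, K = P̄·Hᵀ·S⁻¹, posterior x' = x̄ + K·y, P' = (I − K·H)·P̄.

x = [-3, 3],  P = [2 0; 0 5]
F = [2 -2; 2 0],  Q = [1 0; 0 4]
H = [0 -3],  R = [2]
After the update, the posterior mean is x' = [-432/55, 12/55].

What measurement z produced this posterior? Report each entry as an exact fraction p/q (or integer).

x̄ = F·x = [-12, -6]
P̄ = F·P·Fᵀ + Q = [29 8; 8 12]
S = H·P̄·Hᵀ + R = [110]
K = P̄·Hᵀ·S⁻¹ = [-12/55; -18/55]
x' − x̄ = [228/55, 342/55] = K·y
y = (KᵀK)⁻¹·Kᵀ·(x' − x̄) = [-19]
z = y + H·x̄ = [-19] + [18] = [-1]

z = [-1]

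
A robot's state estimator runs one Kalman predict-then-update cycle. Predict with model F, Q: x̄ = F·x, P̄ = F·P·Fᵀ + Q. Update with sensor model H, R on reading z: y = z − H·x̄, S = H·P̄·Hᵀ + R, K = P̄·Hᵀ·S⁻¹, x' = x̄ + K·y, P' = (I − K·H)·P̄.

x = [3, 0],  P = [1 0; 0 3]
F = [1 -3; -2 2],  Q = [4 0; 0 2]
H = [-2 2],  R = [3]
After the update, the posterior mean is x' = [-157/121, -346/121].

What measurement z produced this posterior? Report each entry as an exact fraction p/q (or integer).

z = [-3]

x̄ = F·x = [3, -6]
P̄ = F·P·Fᵀ + Q = [32 -20; -20 18]
S = H·P̄·Hᵀ + R = [363]
K = P̄·Hᵀ·S⁻¹ = [-104/363; 76/363]
x' − x̄ = [-520/121, 380/121] = K·y
y = (KᵀK)⁻¹·Kᵀ·(x' − x̄) = [15]
z = y + H·x̄ = [15] + [-18] = [-3]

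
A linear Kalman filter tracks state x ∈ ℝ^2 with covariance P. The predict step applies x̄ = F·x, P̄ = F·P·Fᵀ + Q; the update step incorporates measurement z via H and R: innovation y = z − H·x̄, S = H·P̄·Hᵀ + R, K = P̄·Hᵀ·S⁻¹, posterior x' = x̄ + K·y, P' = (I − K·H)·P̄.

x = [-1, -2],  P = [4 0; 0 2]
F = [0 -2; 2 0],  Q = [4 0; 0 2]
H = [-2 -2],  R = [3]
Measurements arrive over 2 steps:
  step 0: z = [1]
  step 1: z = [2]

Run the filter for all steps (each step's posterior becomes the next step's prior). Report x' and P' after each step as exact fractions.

step 0: x̄ = F·x = [4, -2]
step 0: P̄ = F·P·Fᵀ + Q = [12 0; 0 18]
step 0: y = z − H·x̄ = [5]
step 0: S = H·P̄·Hᵀ + R = [123]
step 0: K = P̄·Hᵀ·S⁻¹ = [-8/41; -12/41]
step 0: x' = x̄ + K·y = [124/41, -142/41]
step 0: P' = (I − K·H)·P̄ = [300/41 -288/41; -288/41 306/41]
step 1: x̄ = F·x = [284/41, 248/41]
step 1: P̄ = F·P·Fᵀ + Q = [1388/41 1152/41; 1152/41 1282/41]
step 1: y = z − H·x̄ = [1146/41]
step 1: S = H·P̄·Hᵀ + R = [20019/41]
step 1: K = P̄·Hᵀ·S⁻¹ = [-5080/20019; -4868/20019]
step 1: x' = x̄ + K·y = [-1108/6673, -4992/6673]
step 1: P' = (I − K·H)·P̄ = [48292/20019 -40672/20019; -40672/20019 47974/20019]

step 0: x' = [124/41, -142/41], P' = [300/41 -288/41; -288/41 306/41]
step 1: x' = [-1108/6673, -4992/6673], P' = [48292/20019 -40672/20019; -40672/20019 47974/20019]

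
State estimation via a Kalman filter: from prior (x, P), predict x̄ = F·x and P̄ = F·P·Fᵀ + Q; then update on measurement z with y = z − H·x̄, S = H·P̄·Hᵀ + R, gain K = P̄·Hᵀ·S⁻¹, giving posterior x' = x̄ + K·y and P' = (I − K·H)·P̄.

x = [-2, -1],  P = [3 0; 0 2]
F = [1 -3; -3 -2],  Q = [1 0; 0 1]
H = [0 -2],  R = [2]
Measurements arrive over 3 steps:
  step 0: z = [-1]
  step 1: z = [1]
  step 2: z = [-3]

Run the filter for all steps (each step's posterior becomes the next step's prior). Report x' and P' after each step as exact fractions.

step 0: x' = [28/73, 44/73], P' = [1588/73 3/73; 3/73 36/73]
step 1: x' = [-19451/9721, -14717/29163], P' = [74777/9721 -1509/9721; -1509/9721 14545/29163]
step 2: x' = [4793642/4133159, 6360487/4133159], P' = [32186397/4133159 -617412/4133159; -617412/4133159 2051998/4133159]

step 0: x̄ = F·x = [1, 8]
step 0: P̄ = F·P·Fᵀ + Q = [22 3; 3 36]
step 0: y = z − H·x̄ = [15]
step 0: S = H·P̄·Hᵀ + R = [146]
step 0: K = P̄·Hᵀ·S⁻¹ = [-3/73; -36/73]
step 0: x' = x̄ + K·y = [28/73, 44/73]
step 0: P' = (I − K·H)·P̄ = [1588/73 3/73; 3/73 36/73]
step 1: x̄ = F·x = [-104/73, -172/73]
step 1: P̄ = F·P·Fᵀ + Q = [1967/73 -4527/73; -4527/73 14545/73]
step 1: y = z − H·x̄ = [-271/73]
step 1: S = H·P̄·Hᵀ + R = [58326/73]
step 1: K = P̄·Hᵀ·S⁻¹ = [1509/9721; -14545/29163]
step 1: x' = x̄ + K·y = [-19451/9721, -14717/29163]
step 1: P' = (I − K·H)·P̄ = [74777/9721 -1509/9721; -1509/9721 14545/29163]
step 2: x̄ = F·x = [-4734/9721, 204493/29163]
step 2: P̄ = F·P·Fᵀ + Q = [137187/9721 -205804/9721; -205804/9721 2051998/29163]
step 2: y = z − H·x̄ = [321497/29163]
step 2: S = H·P̄·Hᵀ + R = [8266318/29163]
step 2: K = P̄·Hᵀ·S⁻¹ = [617412/4133159; -2051998/4133159]
step 2: x' = x̄ + K·y = [4793642/4133159, 6360487/4133159]
step 2: P' = (I − K·H)·P̄ = [32186397/4133159 -617412/4133159; -617412/4133159 2051998/4133159]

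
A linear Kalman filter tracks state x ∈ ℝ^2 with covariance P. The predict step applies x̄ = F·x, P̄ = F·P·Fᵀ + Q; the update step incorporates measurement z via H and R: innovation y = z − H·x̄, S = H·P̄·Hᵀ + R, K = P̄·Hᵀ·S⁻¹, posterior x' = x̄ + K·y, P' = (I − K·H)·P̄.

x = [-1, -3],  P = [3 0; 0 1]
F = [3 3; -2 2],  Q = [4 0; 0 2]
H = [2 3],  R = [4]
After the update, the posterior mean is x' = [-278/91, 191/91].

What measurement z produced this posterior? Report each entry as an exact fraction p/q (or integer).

z = [1]

x̄ = F·x = [-12, -4]
P̄ = F·P·Fᵀ + Q = [40 -12; -12 18]
S = H·P̄·Hᵀ + R = [182]
K = P̄·Hᵀ·S⁻¹ = [22/91; 15/91]
x' − x̄ = [814/91, 555/91] = K·y
y = (KᵀK)⁻¹·Kᵀ·(x' − x̄) = [37]
z = y + H·x̄ = [37] + [-36] = [1]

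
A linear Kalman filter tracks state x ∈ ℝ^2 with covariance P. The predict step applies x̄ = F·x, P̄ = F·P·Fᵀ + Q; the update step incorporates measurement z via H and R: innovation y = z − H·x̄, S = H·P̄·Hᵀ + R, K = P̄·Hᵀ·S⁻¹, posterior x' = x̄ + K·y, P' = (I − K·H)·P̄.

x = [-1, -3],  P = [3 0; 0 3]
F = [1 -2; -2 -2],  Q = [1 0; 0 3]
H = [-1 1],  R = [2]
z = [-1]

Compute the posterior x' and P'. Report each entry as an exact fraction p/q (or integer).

x̄ = F·x = [5, 8]
P̄ = F·P·Fᵀ + Q = [16 6; 6 27]
y = z − H·x̄ = [-4]
S = H·P̄·Hᵀ + R = [33]
K = P̄·Hᵀ·S⁻¹ = [-10/33; 7/11]
x' = x̄ + K·y = [205/33, 60/11]
P' = (I − K·H)·P̄ = [428/33 136/11; 136/11 150/11]

x' = [205/33, 60/11]
P' = [428/33 136/11; 136/11 150/11]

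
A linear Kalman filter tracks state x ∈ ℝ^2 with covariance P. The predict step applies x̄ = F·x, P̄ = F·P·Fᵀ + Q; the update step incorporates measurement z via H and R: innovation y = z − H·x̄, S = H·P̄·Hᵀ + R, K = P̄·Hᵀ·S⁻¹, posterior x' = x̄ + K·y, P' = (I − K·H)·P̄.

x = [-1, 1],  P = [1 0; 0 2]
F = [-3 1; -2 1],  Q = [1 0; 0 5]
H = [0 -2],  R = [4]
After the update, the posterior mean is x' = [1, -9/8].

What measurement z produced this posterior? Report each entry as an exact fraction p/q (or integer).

z = [3]

x̄ = F·x = [4, 3]
P̄ = F·P·Fᵀ + Q = [12 8; 8 11]
S = H·P̄·Hᵀ + R = [48]
K = P̄·Hᵀ·S⁻¹ = [-1/3; -11/24]
x' − x̄ = [-3, -33/8] = K·y
y = (KᵀK)⁻¹·Kᵀ·(x' − x̄) = [9]
z = y + H·x̄ = [9] + [-6] = [3]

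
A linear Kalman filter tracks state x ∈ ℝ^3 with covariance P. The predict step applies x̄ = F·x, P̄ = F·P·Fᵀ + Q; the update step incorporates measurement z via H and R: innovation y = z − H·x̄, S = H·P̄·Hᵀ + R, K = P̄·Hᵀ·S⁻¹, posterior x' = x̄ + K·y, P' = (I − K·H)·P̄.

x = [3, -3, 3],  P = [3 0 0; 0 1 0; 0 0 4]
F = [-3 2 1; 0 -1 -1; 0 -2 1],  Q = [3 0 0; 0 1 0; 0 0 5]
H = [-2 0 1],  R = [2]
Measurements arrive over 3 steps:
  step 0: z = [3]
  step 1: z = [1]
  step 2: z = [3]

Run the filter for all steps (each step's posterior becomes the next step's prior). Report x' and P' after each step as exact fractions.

step 0: x' = [276/167, -300/167, 1113/167], P' = [570/167 -242/167 988/167; -242/167 902/167 -464/167; 988/167 -464/167 2002/167]
step 1: x' = [44839/19389, -279133/58167, 331553/58167], P' = [12417/6463 -32032/19389 62006/19389; -32032/19389 745843/58167 -192812/58167; 62006/19389 -192812/58167 412726/58167]
step 2: x' = [10202416/34764307, -133186404/34764307, 128649445/34764307], P' = [66137212/34764307 -44111930/34764307 109495184/34764307; -44111930/34764307 342146280/34764307 -82226724/34764307; 109495184/34764307 -82226724/34764307 242727834/34764307]

step 0: x̄ = F·x = [-12, 0, 9]
step 0: P̄ = F·P·Fᵀ + Q = [38 -6 0; -6 6 -2; 0 -2 13]
step 0: y = z − H·x̄ = [-30]
step 0: S = H·P̄·Hᵀ + R = [167]
step 0: K = P̄·Hᵀ·S⁻¹ = [-76/167; 10/167; 13/167]
step 0: x' = x̄ + K·y = [276/167, -300/167, 1113/167]
step 0: P' = (I − K·H)·P̄ = [570/167 -242/167 988/167; -242/167 902/167 -464/167; 988/167 -464/167 2002/167]
step 1: x̄ = F·x = [-315/167, -813/167, 1713/167]
step 1: P̄ = F·P·Fᵀ + Q = [6361/167 -176/167 -6022/167; -176/167 2143/167 -662/167; -6022/167 -662/167 8301/167]
step 1: y = z − H·x̄ = [-2176/167]
step 1: S = H·P̄·Hᵀ + R = [58167/167]
step 1: K = P̄·Hᵀ·S⁻¹ = [-6248/19389; -310/58167; 20345/58167]
step 1: x' = x̄ + K·y = [44839/19389, -279133/58167, 331553/58167]
step 1: P' = (I − K·H)·P̄ = [12417/6463 -32032/19389 62006/19389; -32032/19389 745843/58167 -192812/58167; 62006/19389 -192812/58167 412726/58167]
step 2: x̄ = F·x = [-210088/19389, -52420/58167, 889819/58167]
step 2: P̄ = F·P·Fᵀ + Q = [426908/6463 -352070/19389 -1235092/19389; -352070/19389 831112/58167 886148/58167; -1235092/19389 886148/58167 4458181/58167]
step 2: y = z − H·x̄ = [-1975846/58167]
step 2: S = H·P̄·Hᵀ + R = [34764307/58167]
step 2: K = P̄·Hᵀ·S⁻¹ = [-11389620/34764307; 2998568/34764307; 11868733/34764307]
step 2: x' = x̄ + K·y = [10202416/34764307, -133186404/34764307, 128649445/34764307]
step 2: P' = (I − K·H)·P̄ = [66137212/34764307 -44111930/34764307 109495184/34764307; -44111930/34764307 342146280/34764307 -82226724/34764307; 109495184/34764307 -82226724/34764307 242727834/34764307]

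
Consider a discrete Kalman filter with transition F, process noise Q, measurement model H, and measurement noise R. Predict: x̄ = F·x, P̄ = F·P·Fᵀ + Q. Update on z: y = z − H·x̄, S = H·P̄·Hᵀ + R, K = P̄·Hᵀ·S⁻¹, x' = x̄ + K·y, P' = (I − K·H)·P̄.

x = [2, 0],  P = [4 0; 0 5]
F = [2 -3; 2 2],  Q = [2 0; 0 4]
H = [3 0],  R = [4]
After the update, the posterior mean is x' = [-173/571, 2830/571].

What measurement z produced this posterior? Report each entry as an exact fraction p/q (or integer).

z = [-1]

x̄ = F·x = [4, 4]
P̄ = F·P·Fᵀ + Q = [63 -14; -14 40]
S = H·P̄·Hᵀ + R = [571]
K = P̄·Hᵀ·S⁻¹ = [189/571; -42/571]
x' − x̄ = [-2457/571, 546/571] = K·y
y = (KᵀK)⁻¹·Kᵀ·(x' − x̄) = [-13]
z = y + H·x̄ = [-13] + [12] = [-1]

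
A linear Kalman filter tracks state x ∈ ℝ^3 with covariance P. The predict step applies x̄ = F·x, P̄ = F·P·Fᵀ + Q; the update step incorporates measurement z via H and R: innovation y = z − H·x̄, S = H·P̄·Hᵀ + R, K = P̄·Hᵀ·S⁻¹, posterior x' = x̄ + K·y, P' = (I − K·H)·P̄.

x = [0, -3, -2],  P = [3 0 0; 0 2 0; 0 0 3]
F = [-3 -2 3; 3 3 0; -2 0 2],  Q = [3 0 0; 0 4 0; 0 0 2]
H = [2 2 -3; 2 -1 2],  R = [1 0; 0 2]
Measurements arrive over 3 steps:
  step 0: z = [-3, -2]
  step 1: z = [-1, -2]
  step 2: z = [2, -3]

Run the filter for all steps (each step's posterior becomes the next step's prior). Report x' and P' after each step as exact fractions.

step 0: x̄ = F·x = [0, -9, -4]
step 0: P̄ = F·P·Fᵀ + Q = [65 -39 36; -39 49 -18; 36 -18 26]
step 0: y = z − H·x̄ = [3, -3]
step 0: S = H·P̄·Hᵀ + R = [163 -270; -270 931]
step 0: K = P̄·Hᵀ·S⁻¹ = [12934/78853 24163/78853; 24884/78853 -6589/78853; -762/78853 11806/78853]
step 0: x' = x̄ + K·y = [-33687/78853, -615258/78853, -353116/78853]
step 0: P' = (I − K·H)·P̄ = [26466/78853 -93814/78853 -49210/78853; -93814/78853 948374/78853 561412/78853; -49210/78853 561412/78853 341722/78853]
step 1: x̄ = F·x = [272229/78853, -1946835/78853, -638858/78853]
step 1: P̄ = F·P·Fᵀ + Q = [366815/78853 88590/78853 178744/78853; 88590/78853 7400320/78853 3477300/78853; 178744/78853 3477300/78853 2024138/78853]
step 1: y = z − H·x̄ = [1353785/78853, -1371283/78853]
step 1: S = H·P̄·Hᵀ + R = [6200827/78853 -1317416/78853; -1317416/78853 4288230/78853]
step 1: K = P̄·Hᵀ·S⁻¹ = [976842/8294911 2239336/8294911; 121366160/157603309 27416190/157603309; 41464374/157603309 46861952/157603309]
step 1: x' = x̄ + K·y = [6465017/8294911, -2284241645/157603309, -1379951116/157603309]
step 1: P' = (I − K·H)·P̄ = [5475977/8294911 -39370070/8294911 -22921676/8294911; -39370070/8294911 7887542760/157603309 4719218900/157603309; -22921676/8294911 4719218900/157603309 2841983246/157603309]
step 2: x̄ = F·x = [60123973/157603309, -6484218966/157603309, -3005572878/157603309]
step 2: P̄ = F·P·Fᵀ + Q = [769432680/157603309 1512184827/157603309 1033302062/157603309; 1512184827/157603309 59090126203/157603309 29566168938/157603309; 1033302062/157603309 29566168938/157603309 15583408606/157603309]
step 2: y = z − H·x̄ = [4146677970/157603309, -1066131083/157603309]
step 2: S = H·P̄·Hᵀ + R = [24750342911/157603309 -682025226/157603309; -682025226/157603309 8769699401/157603309]
step 2: K = P̄·Hᵀ·S⁻¹ = [18096862278/274851981683 67013237959/274851981683; 1822045152772/1374259908415 622251719377/1374259908415; 163971247954/274851981683 127687856238/274851981683]
step 2: x' = x̄ + K·y = [127675982358/274851981683, -12810451628849/1374259908415, -1791102574272/274851981683]
step 2: P' = (I − K·H)·P̄ = [283754535677/274851981683 -2399272204460/274851981683 -1416377399948/274851981683; -2399272204460/274851981683 127341210844806/1374259908415 15257843632816/274851981683; -1416377399948/274851981683 15257843632816/274851981683 9172987072594/274851981683]

step 0: x' = [-33687/78853, -615258/78853, -353116/78853], P' = [26466/78853 -93814/78853 -49210/78853; -93814/78853 948374/78853 561412/78853; -49210/78853 561412/78853 341722/78853]
step 1: x' = [6465017/8294911, -2284241645/157603309, -1379951116/157603309], P' = [5475977/8294911 -39370070/8294911 -22921676/8294911; -39370070/8294911 7887542760/157603309 4719218900/157603309; -22921676/8294911 4719218900/157603309 2841983246/157603309]
step 2: x' = [127675982358/274851981683, -12810451628849/1374259908415, -1791102574272/274851981683], P' = [283754535677/274851981683 -2399272204460/274851981683 -1416377399948/274851981683; -2399272204460/274851981683 127341210844806/1374259908415 15257843632816/274851981683; -1416377399948/274851981683 15257843632816/274851981683 9172987072594/274851981683]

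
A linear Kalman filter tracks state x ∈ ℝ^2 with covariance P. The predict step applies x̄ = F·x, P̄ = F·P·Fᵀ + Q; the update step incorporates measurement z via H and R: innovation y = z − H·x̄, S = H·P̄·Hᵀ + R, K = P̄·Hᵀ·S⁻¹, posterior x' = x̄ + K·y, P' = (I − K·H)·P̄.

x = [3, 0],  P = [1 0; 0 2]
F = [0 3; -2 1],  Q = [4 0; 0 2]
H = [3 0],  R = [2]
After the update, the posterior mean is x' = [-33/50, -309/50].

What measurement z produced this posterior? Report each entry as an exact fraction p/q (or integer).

z = [-2]

x̄ = F·x = [0, -6]
P̄ = F·P·Fᵀ + Q = [22 6; 6 8]
S = H·P̄·Hᵀ + R = [200]
K = P̄·Hᵀ·S⁻¹ = [33/100; 9/100]
x' − x̄ = [-33/50, -9/50] = K·y
y = (KᵀK)⁻¹·Kᵀ·(x' − x̄) = [-2]
z = y + H·x̄ = [-2] + [0] = [-2]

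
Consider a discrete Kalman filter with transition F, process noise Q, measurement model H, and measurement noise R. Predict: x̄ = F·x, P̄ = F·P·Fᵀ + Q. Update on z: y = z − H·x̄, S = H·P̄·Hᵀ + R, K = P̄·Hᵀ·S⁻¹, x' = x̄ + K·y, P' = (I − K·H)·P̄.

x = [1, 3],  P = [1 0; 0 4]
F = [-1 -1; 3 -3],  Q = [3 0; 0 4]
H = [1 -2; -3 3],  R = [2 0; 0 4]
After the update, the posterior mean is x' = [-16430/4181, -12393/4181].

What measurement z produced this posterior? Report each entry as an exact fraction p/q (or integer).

x̄ = F·x = [-4, -6]
P̄ = F·P·Fᵀ + Q = [8 9; 9 49]
S = H·P̄·Hᵀ + R = [170 -237; -237 355]
K = P̄·Hᵀ·S⁻¹ = [-2839/4181 -1860/4181; -3155/4181 -693/4181]
x' − x̄ = [294/4181, 12693/4181] = K·y
y = (KᵀK)⁻¹·Kᵀ·(x' − x̄) = [-6, 9]
z = y + H·x̄ = [-6, 9] + [8, -6] = [2, 3]

z = [2, 3]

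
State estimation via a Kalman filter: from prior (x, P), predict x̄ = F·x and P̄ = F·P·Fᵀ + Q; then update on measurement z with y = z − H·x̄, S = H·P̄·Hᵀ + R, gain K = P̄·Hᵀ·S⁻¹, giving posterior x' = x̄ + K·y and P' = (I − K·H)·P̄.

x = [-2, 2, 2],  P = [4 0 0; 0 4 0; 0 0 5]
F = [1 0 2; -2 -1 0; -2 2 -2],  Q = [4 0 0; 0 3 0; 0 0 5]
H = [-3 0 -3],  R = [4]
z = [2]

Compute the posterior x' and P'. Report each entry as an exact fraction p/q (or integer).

x̄ = F·x = [2, 2, 4]
P̄ = F·P·Fᵀ + Q = [28 -8 -28; -8 23 8; -28 8 57]
y = z − H·x̄ = [20]
S = H·P̄·Hᵀ + R = [265]
K = P̄·Hᵀ·S⁻¹ = [0; 0; -87/265]
x' = x̄ + K·y = [2, 2, -136/53]
P' = (I − K·H)·P̄ = [28 -8 -28; -8 23 8; -28 8 7536/265]

x' = [2, 2, -136/53]
P' = [28 -8 -28; -8 23 8; -28 8 7536/265]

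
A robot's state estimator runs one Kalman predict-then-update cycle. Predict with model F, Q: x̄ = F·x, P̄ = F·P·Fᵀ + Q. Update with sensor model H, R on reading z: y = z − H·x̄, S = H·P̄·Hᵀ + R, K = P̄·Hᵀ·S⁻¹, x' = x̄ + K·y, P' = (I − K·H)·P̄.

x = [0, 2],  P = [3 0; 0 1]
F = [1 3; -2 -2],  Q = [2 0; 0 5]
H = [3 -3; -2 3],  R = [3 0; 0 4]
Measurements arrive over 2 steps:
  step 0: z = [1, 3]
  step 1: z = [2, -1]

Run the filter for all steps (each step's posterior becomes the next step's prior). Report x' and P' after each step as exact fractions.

step 0: x' = [3662/1551, 1141/517], P' = [3206/1551 884/517; 884/517 828/517]
step 1: x' = [3074019/4298219, 235021/4298219], P' = [6907376/4298219 5597648/4298219; 5597648/4298219 5333836/4298219]

step 0: x̄ = F·x = [6, -4]
step 0: P̄ = F·P·Fᵀ + Q = [14 -12; -12 21]
step 0: y = z − H·x̄ = [-29, 27]
step 0: S = H·P̄·Hᵀ + R = [534 -453; -453 393]
step 0: K = P̄·Hᵀ·S⁻¹ = [554/1551 386/1551; 56/517 179/517]
step 0: x' = x̄ + K·y = [3662/1551, 1141/517]
step 0: P' = (I − K·H)·P̄ = [3206/1551 884/517; 884/517 828/517]
step 1: x̄ = F·x = [13931/1551, -14170/1551]
step 1: P̄ = F·P·Fᵀ + Q = [44576/1551 -42532/1551; -42532/1551 51731/1551]
step 1: y = z − H·x̄ = [-27067/517, 68821/1551]
step 1: S = H·P̄·Hᵀ + R = [545664/517 -457005/517; -457005/517 1160471/1551]
step 1: K = P̄·Hᵀ·S⁻¹ = [1309728/4298219 744548/4298219; 263812/4298219 1201553/4298219]
step 1: x' = x̄ + K·y = [3074019/4298219, 235021/4298219]
step 1: P' = (I − K·H)·P̄ = [6907376/4298219 5597648/4298219; 5597648/4298219 5333836/4298219]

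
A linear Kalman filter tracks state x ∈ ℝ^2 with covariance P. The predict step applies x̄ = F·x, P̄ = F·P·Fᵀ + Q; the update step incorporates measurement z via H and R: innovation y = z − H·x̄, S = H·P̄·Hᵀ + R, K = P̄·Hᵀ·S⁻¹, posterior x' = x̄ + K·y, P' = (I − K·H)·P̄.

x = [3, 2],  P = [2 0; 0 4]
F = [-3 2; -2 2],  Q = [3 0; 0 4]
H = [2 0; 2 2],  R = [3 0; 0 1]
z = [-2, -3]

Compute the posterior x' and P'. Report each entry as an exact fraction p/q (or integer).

x̄ = F·x = [-5, -2]
P̄ = F·P·Fᵀ + Q = [37 28; 28 28]
y = z − H·x̄ = [8, 11]
S = H·P̄·Hᵀ + R = [151 260; 260 485]
K = P̄·Hᵀ·S⁻¹ = [418/1127 78/1127; -8/23 48/115]
x' = x̄ + K·y = [-1433/1127, -22/115]
P' = (I − K·H)·P̄ = [627/1127 -12/23; -12/23 84/115]

x' = [-1433/1127, -22/115]
P' = [627/1127 -12/23; -12/23 84/115]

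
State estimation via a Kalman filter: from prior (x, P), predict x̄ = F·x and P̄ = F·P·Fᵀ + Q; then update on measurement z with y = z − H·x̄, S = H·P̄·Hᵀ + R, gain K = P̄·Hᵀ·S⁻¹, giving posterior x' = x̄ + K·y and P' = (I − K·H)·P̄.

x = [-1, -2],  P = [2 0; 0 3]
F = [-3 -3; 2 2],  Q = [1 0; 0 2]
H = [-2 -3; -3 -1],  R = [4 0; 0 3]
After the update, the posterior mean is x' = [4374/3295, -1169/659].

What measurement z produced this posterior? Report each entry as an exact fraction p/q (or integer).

z = [3, -2]

x̄ = F·x = [9, -6]
P̄ = F·P·Fᵀ + Q = [46 -30; -30 22]
S = H·P̄·Hᵀ + R = [26 12; 12 259]
K = P̄·Hᵀ·S⁻¹ = [389/3295 -1392/3295; -237/659 184/659]
x' − x̄ = [-25281/3295, 2785/659] = K·y
y = (KᵀK)⁻¹·Kᵀ·(x' − x̄) = [3, 19]
z = y + H·x̄ = [3, 19] + [0, -21] = [3, -2]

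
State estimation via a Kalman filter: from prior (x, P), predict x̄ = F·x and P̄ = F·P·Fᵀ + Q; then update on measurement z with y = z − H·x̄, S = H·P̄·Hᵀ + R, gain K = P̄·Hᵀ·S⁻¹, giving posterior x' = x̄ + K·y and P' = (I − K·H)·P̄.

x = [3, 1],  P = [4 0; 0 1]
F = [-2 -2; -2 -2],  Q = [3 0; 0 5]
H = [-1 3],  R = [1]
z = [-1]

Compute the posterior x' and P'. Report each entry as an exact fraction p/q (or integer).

x̄ = F·x = [-8, -8]
P̄ = F·P·Fᵀ + Q = [23 20; 20 25]
y = z − H·x̄ = [15]
S = H·P̄·Hᵀ + R = [129]
K = P̄·Hᵀ·S⁻¹ = [37/129; 55/129]
x' = x̄ + K·y = [-159/43, -69/43]
P' = (I − K·H)·P̄ = [1598/129 545/129; 545/129 200/129]

x' = [-159/43, -69/43]
P' = [1598/129 545/129; 545/129 200/129]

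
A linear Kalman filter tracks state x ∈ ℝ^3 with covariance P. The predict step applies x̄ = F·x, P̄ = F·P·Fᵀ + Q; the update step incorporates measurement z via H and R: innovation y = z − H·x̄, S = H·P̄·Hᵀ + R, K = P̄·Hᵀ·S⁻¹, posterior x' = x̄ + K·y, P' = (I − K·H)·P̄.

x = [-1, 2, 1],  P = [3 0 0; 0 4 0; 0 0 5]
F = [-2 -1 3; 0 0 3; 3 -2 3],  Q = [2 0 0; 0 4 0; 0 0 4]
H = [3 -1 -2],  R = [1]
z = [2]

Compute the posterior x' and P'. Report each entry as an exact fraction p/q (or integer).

x' = [537/475, 1473/475, -412/475]
P' = [24449/475 21671/475 25801/475; 21671/475 23259/475 20879/475; 25801/475 20879/475 28324/475]

x̄ = F·x = [3, 3, -4]
P̄ = F·P·Fᵀ + Q = [63 45 35; 45 49 45; 35 45 92]
y = z − H·x̄ = [-12]
S = H·P̄·Hᵀ + R = [475]
K = P̄·Hᵀ·S⁻¹ = [74/475; -4/475; -124/475]
x' = x̄ + K·y = [537/475, 1473/475, -412/475]
P' = (I − K·H)·P̄ = [24449/475 21671/475 25801/475; 21671/475 23259/475 20879/475; 25801/475 20879/475 28324/475]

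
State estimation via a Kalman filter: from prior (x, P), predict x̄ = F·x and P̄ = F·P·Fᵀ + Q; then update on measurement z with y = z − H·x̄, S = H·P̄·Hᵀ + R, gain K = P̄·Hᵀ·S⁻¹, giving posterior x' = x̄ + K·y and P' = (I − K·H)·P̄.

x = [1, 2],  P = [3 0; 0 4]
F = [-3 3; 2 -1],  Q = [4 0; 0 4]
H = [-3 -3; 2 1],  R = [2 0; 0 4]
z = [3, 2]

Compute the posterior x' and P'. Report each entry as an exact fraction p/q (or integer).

x̄ = F·x = [3, 0]
P̄ = F·P·Fᵀ + Q = [67 -30; -30 20]
y = z − H·x̄ = [12, -4]
S = H·P̄·Hᵀ + R = [245 -192; -192 172]
K = P̄·Hᵀ·S⁻¹ = [219/1319 1042/1319; -630/1319 -1010/1319]
x' = x̄ + K·y = [2417/1319, -3520/1319]
P' = (I − K·H)·P̄ = [4314/1319 -4460/1319; -4460/1319 4880/1319]

x' = [2417/1319, -3520/1319]
P' = [4314/1319 -4460/1319; -4460/1319 4880/1319]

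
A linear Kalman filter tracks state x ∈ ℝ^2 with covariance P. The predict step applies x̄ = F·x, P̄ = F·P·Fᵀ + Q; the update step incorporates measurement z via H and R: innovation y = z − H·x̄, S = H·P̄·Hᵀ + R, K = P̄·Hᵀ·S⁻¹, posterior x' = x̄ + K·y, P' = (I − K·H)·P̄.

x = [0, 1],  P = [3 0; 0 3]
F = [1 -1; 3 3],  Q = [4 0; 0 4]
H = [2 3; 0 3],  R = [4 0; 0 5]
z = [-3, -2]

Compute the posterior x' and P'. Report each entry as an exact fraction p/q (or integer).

x' = [-8179/12899, -7761/12899]
P' = [23590/12899 -8700/12899; -8700/12899 6380/12899]

x̄ = F·x = [-1, 3]
P̄ = F·P·Fᵀ + Q = [10 0; 0 58]
y = z − H·x̄ = [-10, -11]
S = H·P̄·Hᵀ + R = [566 522; 522 527]
K = P̄·Hᵀ·S⁻¹ = [5270/12899 -5220/12899; 435/12899 3828/12899]
x' = x̄ + K·y = [-8179/12899, -7761/12899]
P' = (I − K·H)·P̄ = [23590/12899 -8700/12899; -8700/12899 6380/12899]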